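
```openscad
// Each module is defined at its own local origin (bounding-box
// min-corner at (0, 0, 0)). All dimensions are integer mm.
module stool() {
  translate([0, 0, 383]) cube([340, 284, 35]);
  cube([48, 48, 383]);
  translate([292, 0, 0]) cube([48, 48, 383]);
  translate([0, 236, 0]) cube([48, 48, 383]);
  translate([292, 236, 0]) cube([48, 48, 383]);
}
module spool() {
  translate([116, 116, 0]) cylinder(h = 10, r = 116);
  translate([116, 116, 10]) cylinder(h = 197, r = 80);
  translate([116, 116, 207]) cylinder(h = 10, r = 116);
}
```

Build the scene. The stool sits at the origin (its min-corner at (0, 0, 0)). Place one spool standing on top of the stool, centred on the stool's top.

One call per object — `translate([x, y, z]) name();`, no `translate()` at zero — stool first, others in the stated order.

stool();
translate([54, 26, 418]) spool();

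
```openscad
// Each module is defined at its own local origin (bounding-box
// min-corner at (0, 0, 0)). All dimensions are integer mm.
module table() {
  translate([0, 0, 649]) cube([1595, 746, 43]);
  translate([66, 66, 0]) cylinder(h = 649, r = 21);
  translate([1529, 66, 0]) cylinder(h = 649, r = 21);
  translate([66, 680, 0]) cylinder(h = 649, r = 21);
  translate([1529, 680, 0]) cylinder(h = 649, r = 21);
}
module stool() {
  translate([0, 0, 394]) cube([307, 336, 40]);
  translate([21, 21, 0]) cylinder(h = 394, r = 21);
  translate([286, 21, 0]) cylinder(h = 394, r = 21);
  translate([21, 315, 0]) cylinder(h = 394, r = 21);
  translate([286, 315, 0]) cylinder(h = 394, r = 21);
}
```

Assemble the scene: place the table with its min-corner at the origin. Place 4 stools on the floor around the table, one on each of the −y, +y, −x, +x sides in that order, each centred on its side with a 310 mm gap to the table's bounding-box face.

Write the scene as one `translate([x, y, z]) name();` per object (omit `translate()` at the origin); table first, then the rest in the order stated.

table();
translate([644, -646, 0]) stool();
translate([644, 1056, 0]) stool();
translate([-617, 205, 0]) stool();
translate([1905, 205, 0]) stool();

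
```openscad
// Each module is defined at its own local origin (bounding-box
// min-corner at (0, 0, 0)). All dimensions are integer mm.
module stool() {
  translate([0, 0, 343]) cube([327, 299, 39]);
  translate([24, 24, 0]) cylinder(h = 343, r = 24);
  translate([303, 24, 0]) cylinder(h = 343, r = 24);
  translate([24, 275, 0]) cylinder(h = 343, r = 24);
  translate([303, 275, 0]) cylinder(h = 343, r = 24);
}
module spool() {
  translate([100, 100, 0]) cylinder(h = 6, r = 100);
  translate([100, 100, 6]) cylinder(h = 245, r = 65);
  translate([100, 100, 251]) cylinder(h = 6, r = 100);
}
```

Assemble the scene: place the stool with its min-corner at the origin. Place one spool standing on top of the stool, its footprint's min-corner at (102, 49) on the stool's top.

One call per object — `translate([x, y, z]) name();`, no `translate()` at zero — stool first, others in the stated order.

stool();
translate([102, 49, 382]) spool();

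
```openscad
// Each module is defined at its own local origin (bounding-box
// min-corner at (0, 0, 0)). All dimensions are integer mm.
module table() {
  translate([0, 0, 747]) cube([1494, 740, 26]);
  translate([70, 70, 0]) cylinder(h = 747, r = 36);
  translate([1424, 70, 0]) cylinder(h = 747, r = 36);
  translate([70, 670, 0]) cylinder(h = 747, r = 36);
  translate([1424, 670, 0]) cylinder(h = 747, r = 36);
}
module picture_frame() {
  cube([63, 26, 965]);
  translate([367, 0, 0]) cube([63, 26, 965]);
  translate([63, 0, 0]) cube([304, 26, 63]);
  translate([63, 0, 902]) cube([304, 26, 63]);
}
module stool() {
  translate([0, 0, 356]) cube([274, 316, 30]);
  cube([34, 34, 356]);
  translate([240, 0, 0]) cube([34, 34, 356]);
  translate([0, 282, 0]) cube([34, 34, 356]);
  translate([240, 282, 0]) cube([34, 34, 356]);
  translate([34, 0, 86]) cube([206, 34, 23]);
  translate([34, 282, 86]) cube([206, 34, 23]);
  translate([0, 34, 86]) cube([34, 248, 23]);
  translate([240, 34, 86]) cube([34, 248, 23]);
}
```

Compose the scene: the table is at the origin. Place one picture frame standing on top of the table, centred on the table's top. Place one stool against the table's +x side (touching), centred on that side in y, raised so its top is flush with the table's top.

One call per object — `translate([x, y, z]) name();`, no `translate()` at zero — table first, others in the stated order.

table();
translate([532, 357, 773]) picture_frame();
translate([1494, 212, 387]) stool();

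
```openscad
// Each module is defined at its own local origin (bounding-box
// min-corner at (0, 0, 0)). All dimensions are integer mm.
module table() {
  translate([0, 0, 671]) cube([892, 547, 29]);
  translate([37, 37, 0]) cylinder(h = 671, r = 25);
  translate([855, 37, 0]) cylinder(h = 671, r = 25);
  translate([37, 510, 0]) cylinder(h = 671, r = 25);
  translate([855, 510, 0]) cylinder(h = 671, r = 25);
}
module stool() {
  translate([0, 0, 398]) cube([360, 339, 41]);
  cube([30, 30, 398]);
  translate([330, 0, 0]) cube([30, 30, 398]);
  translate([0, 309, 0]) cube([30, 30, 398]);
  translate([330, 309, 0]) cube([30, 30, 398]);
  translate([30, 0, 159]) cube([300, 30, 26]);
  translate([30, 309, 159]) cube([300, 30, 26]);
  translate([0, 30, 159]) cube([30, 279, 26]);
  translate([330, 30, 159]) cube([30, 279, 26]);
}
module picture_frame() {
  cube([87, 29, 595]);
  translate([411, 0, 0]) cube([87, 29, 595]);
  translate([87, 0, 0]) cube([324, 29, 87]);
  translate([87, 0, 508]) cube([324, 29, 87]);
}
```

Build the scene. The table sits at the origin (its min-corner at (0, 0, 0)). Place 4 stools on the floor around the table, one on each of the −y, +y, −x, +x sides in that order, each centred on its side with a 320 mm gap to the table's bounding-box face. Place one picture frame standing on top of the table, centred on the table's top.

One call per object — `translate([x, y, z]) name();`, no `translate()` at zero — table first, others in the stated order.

table();
translate([266, -659, 0]) stool();
translate([266, 867, 0]) stool();
translate([-680, 104, 0]) stool();
translate([1212, 104, 0]) stool();
translate([197, 259, 700]) picture_frame();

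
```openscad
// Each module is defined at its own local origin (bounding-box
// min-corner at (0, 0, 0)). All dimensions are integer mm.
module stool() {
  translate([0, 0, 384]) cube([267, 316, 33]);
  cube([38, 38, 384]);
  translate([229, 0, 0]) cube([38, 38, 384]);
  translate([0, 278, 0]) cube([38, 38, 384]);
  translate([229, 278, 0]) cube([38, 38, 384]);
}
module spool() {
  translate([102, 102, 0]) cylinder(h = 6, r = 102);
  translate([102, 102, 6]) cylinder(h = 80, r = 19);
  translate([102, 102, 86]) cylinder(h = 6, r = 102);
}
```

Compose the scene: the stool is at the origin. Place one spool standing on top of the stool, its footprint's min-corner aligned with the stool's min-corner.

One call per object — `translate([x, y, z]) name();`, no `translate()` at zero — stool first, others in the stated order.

stool();
translate([0, 0, 417]) spool();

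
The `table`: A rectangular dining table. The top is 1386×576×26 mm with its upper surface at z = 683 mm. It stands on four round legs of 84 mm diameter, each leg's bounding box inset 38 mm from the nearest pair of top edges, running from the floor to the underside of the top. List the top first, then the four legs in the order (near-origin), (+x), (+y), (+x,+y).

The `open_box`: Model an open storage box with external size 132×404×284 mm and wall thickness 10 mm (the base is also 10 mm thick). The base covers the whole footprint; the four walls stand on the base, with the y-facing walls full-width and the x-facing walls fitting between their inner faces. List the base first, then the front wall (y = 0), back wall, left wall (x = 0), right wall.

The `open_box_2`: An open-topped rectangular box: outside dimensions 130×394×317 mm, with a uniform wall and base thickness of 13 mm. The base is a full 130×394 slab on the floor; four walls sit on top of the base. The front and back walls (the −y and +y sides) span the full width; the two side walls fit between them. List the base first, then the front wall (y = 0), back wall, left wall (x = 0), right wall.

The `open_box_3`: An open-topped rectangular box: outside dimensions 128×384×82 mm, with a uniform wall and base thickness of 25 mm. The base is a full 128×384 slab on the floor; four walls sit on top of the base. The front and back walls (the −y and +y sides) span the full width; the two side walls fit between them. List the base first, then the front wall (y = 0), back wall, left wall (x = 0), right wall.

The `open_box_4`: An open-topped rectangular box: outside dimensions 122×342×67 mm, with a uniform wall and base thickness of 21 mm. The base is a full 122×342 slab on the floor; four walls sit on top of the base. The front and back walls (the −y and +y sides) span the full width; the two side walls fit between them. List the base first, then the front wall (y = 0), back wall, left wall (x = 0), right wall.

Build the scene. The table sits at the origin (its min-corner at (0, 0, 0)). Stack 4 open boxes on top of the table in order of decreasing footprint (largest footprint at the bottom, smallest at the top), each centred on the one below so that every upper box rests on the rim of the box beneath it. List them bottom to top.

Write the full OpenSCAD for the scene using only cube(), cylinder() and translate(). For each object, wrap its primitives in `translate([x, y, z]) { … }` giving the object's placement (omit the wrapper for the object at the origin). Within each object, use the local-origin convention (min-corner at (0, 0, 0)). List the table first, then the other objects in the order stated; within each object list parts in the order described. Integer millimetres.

translate([0, 0, 657]) cube([1386, 576, 26]);
translate([80, 80, 0]) cylinder(h = 657, r = 42);
translate([1306, 80, 0]) cylinder(h = 657, r = 42);
translate([80, 496, 0]) cylinder(h = 657, r = 42);
translate([1306, 496, 0]) cylinder(h = 657, r = 42);
translate([627, 86, 683]) {
  cube([132, 404, 10]);
  translate([0, 0, 10]) cube([132, 10, 274]);
  translate([0, 394, 10]) cube([132, 10, 274]);
  translate([0, 10, 10]) cube([10, 384, 274]);
  translate([122, 10, 10]) cube([10, 384, 274]);
}
translate([628, 91, 967]) {
  cube([130, 394, 13]);
  translate([0, 0, 13]) cube([130, 13, 304]);
  translate([0, 381, 13]) cube([130, 13, 304]);
  translate([0, 13, 13]) cube([13, 368, 304]);
  translate([117, 13, 13]) cube([13, 368, 304]);
}
translate([629, 96, 1284]) {
  cube([128, 384, 25]);
  translate([0, 0, 25]) cube([128, 25, 57]);
  translate([0, 359, 25]) cube([128, 25, 57]);
  translate([0, 25, 25]) cube([25, 334, 57]);
  translate([103, 25, 25]) cube([25, 334, 57]);
}
translate([632, 117, 1366]) {
  cube([122, 342, 21]);
  translate([0, 0, 21]) cube([122, 21, 46]);
  translate([0, 321, 21]) cube([122, 21, 46]);
  translate([0, 21, 21]) cube([21, 300, 46]);
  translate([101, 21, 21]) cube([21, 300, 46]);
}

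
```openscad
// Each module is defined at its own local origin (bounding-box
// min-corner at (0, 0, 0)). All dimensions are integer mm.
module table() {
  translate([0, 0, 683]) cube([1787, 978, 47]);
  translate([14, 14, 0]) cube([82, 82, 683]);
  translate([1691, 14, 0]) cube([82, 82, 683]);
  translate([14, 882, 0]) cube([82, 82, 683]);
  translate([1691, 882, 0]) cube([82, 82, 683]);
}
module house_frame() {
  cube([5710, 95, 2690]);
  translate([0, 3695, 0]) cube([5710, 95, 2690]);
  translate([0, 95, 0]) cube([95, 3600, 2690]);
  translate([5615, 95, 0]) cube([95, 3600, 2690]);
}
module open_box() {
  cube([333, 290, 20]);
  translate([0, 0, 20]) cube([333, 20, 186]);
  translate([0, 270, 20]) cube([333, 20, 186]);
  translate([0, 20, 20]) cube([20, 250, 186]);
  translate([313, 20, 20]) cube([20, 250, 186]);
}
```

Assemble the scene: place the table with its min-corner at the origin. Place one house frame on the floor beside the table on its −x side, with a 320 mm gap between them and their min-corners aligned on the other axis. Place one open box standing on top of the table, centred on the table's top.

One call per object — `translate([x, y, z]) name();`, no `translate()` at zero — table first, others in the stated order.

table();
translate([-6030, 0, 0]) house_frame();
translate([727, 344, 730]) open_box();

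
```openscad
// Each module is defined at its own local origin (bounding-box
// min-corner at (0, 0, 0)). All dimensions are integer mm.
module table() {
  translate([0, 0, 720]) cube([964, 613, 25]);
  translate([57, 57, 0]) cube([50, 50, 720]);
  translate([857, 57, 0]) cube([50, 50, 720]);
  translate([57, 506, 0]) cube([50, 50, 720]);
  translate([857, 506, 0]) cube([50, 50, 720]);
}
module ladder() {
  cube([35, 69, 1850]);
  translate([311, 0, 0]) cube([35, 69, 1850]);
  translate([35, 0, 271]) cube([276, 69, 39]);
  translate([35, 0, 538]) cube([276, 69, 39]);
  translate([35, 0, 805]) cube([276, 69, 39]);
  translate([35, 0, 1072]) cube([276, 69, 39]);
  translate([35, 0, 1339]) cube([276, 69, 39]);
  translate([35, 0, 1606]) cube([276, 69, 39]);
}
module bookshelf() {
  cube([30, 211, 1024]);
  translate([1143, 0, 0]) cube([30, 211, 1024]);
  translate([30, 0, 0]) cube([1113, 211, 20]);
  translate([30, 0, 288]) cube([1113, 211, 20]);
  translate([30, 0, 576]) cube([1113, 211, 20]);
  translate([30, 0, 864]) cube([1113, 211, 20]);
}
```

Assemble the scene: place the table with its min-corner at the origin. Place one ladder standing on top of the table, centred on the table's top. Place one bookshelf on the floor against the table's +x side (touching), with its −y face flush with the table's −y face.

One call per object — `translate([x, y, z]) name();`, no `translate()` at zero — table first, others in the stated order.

table();
translate([309, 272, 745]) ladder();
translate([964, 0, 0]) bookshelf();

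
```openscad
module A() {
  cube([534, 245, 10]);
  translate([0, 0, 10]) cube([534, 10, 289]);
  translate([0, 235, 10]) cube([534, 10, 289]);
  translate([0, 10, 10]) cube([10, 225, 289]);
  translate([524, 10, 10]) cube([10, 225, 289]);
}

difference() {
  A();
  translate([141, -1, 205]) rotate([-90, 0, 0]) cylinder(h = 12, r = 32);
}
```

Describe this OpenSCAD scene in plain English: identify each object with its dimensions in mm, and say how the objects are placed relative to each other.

A is an open-topped rectangular box: outside dimensions 534×245×299 mm, with a uniform wall and base thickness of 10 mm. The base is a full 534×245 slab on the floor; four walls sit on top of the base. The front and back walls (the −y and +y sides) span the full width; the two side walls fit between them.

The open box has a circular hole of radius 32 mm through its front wall, centred at (x = 141, z = 205).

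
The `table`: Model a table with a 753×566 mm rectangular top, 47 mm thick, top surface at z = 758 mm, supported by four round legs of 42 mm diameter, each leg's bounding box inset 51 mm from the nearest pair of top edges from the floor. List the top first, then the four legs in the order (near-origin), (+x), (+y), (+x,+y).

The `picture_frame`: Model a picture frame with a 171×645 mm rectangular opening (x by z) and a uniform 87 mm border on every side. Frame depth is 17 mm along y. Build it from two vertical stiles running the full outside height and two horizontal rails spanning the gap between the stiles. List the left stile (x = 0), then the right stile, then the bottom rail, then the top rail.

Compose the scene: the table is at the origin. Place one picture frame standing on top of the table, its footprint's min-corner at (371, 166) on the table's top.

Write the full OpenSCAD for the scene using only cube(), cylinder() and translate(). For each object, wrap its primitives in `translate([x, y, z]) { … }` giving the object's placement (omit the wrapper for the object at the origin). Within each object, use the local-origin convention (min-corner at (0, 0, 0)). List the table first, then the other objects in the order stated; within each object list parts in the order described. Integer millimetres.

translate([0, 0, 711]) cube([753, 566, 47]);
translate([72, 72, 0]) cylinder(h = 711, r = 21);
translate([681, 72, 0]) cylinder(h = 711, r = 21);
translate([72, 494, 0]) cylinder(h = 711, r = 21);
translate([681, 494, 0]) cylinder(h = 711, r = 21);
translate([371, 166, 758]) {
  cube([87, 17, 819]);
  translate([258, 0, 0]) cube([87, 17, 819]);
  translate([87, 0, 0]) cube([171, 17, 87]);
  translate([87, 0, 732]) cube([171, 17, 87]);
}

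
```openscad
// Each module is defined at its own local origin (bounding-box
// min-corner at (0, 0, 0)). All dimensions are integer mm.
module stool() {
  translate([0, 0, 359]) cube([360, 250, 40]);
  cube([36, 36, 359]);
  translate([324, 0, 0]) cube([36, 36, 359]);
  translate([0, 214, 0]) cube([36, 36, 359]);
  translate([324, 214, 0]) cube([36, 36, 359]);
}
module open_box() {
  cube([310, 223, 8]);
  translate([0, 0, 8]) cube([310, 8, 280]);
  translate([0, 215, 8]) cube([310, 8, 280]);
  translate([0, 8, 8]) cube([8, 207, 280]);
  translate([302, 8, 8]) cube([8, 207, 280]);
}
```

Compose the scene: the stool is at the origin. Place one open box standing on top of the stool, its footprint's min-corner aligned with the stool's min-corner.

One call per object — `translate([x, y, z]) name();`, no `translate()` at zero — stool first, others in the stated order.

stool();
translate([0, 0, 399]) open_box();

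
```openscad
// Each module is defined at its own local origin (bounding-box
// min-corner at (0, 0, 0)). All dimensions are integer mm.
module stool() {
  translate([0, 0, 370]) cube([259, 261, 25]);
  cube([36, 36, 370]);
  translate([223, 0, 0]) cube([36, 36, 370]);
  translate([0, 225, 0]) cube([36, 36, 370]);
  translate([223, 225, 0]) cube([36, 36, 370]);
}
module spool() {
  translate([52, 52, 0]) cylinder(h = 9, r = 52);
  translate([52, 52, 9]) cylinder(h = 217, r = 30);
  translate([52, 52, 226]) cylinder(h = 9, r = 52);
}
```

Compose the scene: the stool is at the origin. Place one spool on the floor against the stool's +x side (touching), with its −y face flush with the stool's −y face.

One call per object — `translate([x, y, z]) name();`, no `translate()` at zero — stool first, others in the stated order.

stool();
translate([259, 0, 0]) spool();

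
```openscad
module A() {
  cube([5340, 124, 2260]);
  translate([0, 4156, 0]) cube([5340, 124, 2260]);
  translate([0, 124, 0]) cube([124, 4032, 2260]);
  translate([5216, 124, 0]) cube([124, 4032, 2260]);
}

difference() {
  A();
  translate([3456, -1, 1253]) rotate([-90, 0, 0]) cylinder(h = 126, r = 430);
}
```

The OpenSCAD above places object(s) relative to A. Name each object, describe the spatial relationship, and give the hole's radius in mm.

The subtracted cylinder has r = 430 mm.

A is a house frame. The house frame has a circular hole through its front wall. The hole's radius is 430 mm.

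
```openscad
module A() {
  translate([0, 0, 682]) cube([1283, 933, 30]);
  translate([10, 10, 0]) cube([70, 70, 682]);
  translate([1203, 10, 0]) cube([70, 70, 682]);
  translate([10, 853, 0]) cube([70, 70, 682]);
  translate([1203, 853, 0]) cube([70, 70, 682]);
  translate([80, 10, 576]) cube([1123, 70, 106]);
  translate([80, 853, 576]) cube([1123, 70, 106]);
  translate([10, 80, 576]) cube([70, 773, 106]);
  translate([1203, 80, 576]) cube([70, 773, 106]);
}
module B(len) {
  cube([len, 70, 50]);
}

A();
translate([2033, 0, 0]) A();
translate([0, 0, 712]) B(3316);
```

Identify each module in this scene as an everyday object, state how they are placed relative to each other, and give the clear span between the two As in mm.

A is a table. B is a beam. A beam spans the tops of two tables. The clear span between the two tables is 750 mm.

Second table starts at x = 2033; first ends at x = 1283; clear span = 2033 − 1283 = 750 mm.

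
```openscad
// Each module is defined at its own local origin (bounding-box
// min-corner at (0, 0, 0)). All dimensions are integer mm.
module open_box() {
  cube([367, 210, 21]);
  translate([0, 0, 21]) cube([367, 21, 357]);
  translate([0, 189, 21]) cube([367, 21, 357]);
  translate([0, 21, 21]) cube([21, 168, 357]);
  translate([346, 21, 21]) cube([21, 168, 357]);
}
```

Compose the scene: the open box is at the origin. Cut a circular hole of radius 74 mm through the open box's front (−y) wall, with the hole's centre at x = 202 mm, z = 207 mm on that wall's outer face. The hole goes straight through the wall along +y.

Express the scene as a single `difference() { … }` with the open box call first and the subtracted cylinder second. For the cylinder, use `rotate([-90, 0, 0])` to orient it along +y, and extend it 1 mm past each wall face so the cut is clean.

difference() {
  open_box();
  translate([202, -1, 207]) rotate([-90, 0, 0]) cylinder(h = 23, r = 74);
}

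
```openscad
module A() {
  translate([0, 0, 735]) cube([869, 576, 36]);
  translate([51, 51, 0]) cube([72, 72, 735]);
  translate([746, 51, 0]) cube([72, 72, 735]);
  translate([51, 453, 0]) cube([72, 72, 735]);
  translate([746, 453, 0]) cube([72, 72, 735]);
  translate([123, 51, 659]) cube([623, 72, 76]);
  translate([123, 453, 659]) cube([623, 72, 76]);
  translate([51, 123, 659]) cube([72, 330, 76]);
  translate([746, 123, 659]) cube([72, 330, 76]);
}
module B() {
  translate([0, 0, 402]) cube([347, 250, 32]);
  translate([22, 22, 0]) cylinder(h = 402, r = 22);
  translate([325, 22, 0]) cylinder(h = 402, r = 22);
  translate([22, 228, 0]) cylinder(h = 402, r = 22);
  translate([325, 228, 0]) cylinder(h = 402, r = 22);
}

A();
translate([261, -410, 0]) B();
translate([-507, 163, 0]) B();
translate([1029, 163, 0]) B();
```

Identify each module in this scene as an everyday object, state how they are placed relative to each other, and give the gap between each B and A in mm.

A is a table. B is a stool. Three stools sit around the table at the −y, −x, +x sides. The gap between each stool and the table is 160 mm.

Each stool's nearest face is 160 mm from the table's bounding box.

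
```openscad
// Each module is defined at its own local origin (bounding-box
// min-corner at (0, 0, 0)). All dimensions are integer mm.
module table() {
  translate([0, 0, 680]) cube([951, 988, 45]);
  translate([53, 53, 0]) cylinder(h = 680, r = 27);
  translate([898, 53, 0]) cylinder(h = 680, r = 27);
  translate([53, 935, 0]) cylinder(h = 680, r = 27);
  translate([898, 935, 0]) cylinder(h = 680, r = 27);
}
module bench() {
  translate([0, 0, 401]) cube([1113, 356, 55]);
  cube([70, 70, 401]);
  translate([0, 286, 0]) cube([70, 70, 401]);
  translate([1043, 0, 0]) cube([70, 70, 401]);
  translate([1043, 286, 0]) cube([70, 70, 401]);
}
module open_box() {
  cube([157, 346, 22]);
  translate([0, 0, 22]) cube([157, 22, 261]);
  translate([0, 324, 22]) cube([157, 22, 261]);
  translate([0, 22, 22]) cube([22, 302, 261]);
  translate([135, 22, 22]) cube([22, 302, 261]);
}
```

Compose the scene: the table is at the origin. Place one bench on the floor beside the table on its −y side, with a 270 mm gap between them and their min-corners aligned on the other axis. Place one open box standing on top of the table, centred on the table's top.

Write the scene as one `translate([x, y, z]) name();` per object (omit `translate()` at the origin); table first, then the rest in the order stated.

table();
translate([0, -626, 0]) bench();
translate([397, 321, 725]) open_box();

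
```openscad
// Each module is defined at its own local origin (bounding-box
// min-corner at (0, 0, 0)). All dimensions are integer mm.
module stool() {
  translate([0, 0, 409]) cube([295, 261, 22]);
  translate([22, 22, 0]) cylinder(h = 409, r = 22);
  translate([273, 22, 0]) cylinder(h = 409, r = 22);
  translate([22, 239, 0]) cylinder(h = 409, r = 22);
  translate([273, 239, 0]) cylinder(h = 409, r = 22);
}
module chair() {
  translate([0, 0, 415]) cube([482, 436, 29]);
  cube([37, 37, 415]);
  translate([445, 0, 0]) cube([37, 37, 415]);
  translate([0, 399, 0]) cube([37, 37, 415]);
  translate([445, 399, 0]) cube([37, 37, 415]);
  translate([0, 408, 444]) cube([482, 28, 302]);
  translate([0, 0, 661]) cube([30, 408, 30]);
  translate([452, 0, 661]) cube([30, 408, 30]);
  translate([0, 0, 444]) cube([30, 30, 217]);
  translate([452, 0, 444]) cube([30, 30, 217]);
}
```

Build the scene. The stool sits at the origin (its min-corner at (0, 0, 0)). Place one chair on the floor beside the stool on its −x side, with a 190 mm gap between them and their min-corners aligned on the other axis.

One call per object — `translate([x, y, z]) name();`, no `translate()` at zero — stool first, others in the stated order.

stool();
translate([-672, 0, 0]) chair();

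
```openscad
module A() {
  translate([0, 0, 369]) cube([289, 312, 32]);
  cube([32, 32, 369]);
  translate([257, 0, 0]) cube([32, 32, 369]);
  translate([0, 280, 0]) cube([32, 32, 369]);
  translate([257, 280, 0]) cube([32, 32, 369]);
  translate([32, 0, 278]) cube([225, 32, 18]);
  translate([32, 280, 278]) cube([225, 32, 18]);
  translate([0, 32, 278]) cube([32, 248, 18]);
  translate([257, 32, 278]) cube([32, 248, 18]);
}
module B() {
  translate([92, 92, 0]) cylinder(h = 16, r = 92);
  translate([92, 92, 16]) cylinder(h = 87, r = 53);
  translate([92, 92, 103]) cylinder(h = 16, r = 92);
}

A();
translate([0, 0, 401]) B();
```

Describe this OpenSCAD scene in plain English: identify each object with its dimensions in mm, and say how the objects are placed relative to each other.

A is a four-legged stool. The seat is a 289×312×32 mm slab whose top surface is at z = 401 mm; four square legs, each 32×32 mm in cross-section, run from the floor (z = 0) to the underside of the seat, each flush with a corner of the seat. Four stretchers, 32 mm wide and 18 mm tall, connect adjacent legs with their undersides at z = 278 mm, each running between the inner faces of the legs it joins and aligned with the legs' outer faces on the other axis.

B is a spool: two coaxial disc flanges of radius 92 mm and thickness 16 mm, joined by a core cylinder of radius 53 mm and height 87 mm. The lower flange rests on z = 0 and the three cylinders share a vertical axis.

The spool is on top of the stool.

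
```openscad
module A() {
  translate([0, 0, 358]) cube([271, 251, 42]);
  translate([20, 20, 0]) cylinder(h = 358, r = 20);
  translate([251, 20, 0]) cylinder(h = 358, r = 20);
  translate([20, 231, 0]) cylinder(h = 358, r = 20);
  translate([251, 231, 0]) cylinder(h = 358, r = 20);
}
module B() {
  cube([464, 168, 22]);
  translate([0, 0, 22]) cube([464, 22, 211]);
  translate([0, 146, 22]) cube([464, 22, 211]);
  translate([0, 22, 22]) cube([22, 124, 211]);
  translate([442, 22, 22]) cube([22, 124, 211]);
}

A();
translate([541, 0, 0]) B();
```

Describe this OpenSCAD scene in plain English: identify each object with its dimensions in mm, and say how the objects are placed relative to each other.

A is a four-legged stool. The seat is a 271×251×42 mm slab whose top surface is at z = 400 mm; four round legs, each 40 mm in diameter, run from the floor (z = 0) to the underside of the seat, each leg's axis is inset half a diameter from the nearest pair of seat edges (so the leg's bounding box is flush with the corner).

B is an open storage box with external size 464×168×233 mm and wall thickness 22 mm (the base is also 22 mm thick). The base covers the whole footprint; the four walls stand on the base, with the y-facing walls full-width and the x-facing walls fitting between their inner faces.

The open box is on the floor beside the stool on its +x side.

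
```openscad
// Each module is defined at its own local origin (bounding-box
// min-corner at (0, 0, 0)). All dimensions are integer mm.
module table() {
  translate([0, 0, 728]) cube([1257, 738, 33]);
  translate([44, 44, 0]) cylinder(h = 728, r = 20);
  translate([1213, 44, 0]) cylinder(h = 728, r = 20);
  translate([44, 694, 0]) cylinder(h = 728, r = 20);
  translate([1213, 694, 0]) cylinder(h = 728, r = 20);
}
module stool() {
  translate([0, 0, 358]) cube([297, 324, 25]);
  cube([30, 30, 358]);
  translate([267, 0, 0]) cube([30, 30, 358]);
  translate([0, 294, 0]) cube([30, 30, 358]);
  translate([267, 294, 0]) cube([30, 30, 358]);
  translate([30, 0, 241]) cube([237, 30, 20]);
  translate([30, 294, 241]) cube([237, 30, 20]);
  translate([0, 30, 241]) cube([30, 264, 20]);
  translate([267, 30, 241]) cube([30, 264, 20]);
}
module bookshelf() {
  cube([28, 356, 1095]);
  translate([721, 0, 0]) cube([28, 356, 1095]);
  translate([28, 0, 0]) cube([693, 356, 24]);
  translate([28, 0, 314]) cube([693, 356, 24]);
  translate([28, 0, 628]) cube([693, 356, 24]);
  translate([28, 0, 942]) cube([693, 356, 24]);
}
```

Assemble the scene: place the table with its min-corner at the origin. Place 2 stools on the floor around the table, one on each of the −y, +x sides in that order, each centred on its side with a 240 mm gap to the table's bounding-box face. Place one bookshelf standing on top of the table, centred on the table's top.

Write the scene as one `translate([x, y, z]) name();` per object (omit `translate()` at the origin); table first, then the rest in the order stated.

table();
translate([480, -564, 0]) stool();
translate([1497, 207, 0]) stool();
translate([254, 191, 761]) bookshelf();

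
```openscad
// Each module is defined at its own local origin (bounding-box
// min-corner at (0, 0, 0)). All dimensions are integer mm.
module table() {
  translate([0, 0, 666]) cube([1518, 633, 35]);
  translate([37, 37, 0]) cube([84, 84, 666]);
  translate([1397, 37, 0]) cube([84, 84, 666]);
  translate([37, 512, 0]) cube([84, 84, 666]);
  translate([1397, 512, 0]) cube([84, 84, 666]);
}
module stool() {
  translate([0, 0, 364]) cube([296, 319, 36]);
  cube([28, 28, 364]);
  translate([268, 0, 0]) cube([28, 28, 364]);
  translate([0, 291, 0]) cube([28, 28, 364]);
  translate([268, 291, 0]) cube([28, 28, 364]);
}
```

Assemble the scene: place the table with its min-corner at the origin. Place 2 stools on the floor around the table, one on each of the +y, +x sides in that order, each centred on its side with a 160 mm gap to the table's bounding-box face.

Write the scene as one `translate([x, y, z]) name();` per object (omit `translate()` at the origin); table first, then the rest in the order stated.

table();
translate([611, 793, 0]) stool();
translate([1678, 157, 0]) stool();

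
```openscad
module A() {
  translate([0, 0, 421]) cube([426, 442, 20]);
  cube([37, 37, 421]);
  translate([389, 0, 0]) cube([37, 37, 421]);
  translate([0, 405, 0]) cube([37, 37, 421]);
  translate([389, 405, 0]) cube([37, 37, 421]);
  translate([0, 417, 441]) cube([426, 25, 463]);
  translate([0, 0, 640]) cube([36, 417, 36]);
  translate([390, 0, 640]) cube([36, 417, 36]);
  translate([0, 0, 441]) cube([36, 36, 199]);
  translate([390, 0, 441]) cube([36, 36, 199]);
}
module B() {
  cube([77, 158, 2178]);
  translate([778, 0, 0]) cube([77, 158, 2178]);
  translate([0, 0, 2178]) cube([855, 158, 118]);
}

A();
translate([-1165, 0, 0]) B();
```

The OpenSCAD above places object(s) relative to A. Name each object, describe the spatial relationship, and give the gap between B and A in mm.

The door frame's nearest face is 310 mm from the chair's −x face.

A is a chair. B is a door frame. The door frame is on the floor beside the chair on its −x side. The gap between the door frame and the chair is 310 mm.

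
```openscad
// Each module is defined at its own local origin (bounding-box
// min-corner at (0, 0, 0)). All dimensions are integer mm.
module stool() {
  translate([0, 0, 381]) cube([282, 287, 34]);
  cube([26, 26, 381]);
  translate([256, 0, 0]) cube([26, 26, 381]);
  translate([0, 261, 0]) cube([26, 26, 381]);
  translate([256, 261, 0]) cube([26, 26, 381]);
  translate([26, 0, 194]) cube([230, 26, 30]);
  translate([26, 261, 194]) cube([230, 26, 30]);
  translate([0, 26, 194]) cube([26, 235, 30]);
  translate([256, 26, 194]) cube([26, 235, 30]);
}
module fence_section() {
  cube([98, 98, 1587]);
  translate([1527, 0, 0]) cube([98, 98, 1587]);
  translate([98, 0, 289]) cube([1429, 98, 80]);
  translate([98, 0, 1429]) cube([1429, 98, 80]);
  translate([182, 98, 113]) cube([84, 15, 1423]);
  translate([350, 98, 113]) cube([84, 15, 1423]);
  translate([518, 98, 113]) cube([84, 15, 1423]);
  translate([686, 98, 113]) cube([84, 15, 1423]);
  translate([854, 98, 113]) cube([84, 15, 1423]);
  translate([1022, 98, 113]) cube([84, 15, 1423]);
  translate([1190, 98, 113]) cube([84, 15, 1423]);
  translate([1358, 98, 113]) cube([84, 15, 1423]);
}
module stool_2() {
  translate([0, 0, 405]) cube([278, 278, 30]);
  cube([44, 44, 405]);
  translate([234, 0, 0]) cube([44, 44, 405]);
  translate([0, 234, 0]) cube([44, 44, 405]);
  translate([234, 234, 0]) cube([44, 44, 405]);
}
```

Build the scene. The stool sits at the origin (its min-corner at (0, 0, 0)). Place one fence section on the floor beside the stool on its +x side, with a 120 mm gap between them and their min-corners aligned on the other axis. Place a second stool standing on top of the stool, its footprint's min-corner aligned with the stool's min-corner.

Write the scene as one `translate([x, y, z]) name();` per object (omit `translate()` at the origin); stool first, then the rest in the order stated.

stool();
translate([402, 0, 0]) fence_section();
translate([0, 0, 415]) stool_2();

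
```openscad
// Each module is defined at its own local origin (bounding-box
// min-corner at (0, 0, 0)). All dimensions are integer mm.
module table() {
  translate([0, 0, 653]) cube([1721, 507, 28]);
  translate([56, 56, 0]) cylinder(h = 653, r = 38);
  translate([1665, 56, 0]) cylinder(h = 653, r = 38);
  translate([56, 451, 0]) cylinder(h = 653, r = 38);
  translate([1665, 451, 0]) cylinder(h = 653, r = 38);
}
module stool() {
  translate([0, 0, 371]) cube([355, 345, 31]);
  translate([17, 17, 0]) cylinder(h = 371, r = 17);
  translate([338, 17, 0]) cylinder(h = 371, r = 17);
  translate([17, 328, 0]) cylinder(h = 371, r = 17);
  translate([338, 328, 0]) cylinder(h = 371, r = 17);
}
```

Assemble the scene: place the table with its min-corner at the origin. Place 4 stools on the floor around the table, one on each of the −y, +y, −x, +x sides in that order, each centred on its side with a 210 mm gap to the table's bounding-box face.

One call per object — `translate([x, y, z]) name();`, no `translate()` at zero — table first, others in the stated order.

table();
translate([683, -555, 0]) stool();
translate([683, 717, 0]) stool();
translate([-565, 81, 0]) stool();
translate([1931, 81, 0]) stool();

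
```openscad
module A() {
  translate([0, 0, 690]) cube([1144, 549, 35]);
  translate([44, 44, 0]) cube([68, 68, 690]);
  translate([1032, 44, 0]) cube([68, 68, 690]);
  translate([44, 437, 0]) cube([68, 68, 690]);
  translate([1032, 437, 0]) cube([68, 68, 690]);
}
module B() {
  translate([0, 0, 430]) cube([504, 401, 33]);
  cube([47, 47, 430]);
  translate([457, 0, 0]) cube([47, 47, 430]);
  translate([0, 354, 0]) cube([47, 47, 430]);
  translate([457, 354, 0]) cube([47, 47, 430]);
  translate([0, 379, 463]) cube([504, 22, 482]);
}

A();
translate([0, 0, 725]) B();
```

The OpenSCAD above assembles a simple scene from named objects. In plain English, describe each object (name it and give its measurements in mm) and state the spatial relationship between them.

A is a table with a 1144×549 mm rectangular top, 35 mm thick, top surface at z = 725 mm, supported by four 68×68 mm square legs, each inset 44 mm from the nearest pair of top edges, running from the floor.

B is a chair. The seat is a 504×401×33 mm slab with its top at z = 463 mm, on four 47×47 mm corner legs (flush with the seat edges, standing on z = 0). A flat backrest 22 mm thick, 482 mm tall, spans the full seat width and rises from the seat top along its +y edge, rear face flush with the rear of the seat.

The chair is on top of the table.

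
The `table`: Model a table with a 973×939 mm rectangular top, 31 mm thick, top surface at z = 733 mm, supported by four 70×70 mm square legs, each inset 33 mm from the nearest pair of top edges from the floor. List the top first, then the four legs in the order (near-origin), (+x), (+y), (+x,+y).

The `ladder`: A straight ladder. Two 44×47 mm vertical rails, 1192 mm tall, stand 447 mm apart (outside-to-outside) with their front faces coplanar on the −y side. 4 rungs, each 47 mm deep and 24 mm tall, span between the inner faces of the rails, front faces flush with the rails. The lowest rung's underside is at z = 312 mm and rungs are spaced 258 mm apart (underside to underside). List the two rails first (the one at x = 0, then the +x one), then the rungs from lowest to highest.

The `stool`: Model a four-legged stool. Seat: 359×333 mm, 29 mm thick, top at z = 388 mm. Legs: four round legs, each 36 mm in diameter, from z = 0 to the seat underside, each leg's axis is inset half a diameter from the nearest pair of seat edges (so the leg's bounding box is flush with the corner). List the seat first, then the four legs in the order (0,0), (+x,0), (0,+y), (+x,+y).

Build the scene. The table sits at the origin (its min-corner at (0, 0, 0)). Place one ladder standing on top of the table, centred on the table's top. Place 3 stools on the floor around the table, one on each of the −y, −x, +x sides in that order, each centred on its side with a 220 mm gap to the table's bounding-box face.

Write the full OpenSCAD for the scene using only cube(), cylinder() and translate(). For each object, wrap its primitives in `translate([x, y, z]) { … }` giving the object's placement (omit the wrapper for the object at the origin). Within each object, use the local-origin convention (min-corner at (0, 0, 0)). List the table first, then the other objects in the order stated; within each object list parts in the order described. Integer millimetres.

translate([0, 0, 702]) cube([973, 939, 31]);
translate([33, 33, 0]) cube([70, 70, 702]);
translate([870, 33, 0]) cube([70, 70, 702]);
translate([33, 836, 0]) cube([70, 70, 702]);
translate([870, 836, 0]) cube([70, 70, 702]);
translate([263, 446, 733]) {
  cube([44, 47, 1192]);
  translate([403, 0, 0]) cube([44, 47, 1192]);
  translate([44, 0, 312]) cube([359, 47, 24]);
  translate([44, 0, 570]) cube([359, 47, 24]);
  translate([44, 0, 828]) cube([359, 47, 24]);
  translate([44, 0, 1086]) cube([359, 47, 24]);
}
translate([307, -553, 0]) {
  translate([0, 0, 359]) cube([359, 333, 29]);
  translate([18, 18, 0]) cylinder(h = 359, r = 18);
  translate([341, 18, 0]) cylinder(h = 359, r = 18);
  translate([18, 315, 0]) cylinder(h = 359, r = 18);
  translate([341, 315, 0]) cylinder(h = 359, r = 18);
}
translate([-579, 303, 0]) {
  translate([0, 0, 359]) cube([359, 333, 29]);
  translate([18, 18, 0]) cylinder(h = 359, r = 18);
  translate([341, 18, 0]) cylinder(h = 359, r = 18);
  translate([18, 315, 0]) cylinder(h = 359, r = 18);
  translate([341, 315, 0]) cylinder(h = 359, r = 18);
}
translate([1193, 303, 0]) {
  translate([0, 0, 359]) cube([359, 333, 29]);
  translate([18, 18, 0]) cylinder(h = 359, r = 18);
  translate([341, 18, 0]) cylinder(h = 359, r = 18);
  translate([18, 315, 0]) cylinder(h = 359, r = 18);
  translate([341, 315, 0]) cylinder(h = 359, r = 18);
}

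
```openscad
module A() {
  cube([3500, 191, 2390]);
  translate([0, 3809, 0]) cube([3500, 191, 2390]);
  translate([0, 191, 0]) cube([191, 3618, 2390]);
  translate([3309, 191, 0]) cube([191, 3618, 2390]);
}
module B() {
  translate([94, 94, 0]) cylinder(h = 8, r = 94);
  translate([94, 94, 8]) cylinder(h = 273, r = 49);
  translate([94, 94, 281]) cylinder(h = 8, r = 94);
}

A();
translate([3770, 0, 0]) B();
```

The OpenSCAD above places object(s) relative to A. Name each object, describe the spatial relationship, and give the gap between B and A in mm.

The spool's nearest face is 270 mm from the house frame's +x face.

A is a house frame. B is a spool. The spool is on the floor beside the house frame on its +x side. The gap between the spool and the house frame is 270 mm.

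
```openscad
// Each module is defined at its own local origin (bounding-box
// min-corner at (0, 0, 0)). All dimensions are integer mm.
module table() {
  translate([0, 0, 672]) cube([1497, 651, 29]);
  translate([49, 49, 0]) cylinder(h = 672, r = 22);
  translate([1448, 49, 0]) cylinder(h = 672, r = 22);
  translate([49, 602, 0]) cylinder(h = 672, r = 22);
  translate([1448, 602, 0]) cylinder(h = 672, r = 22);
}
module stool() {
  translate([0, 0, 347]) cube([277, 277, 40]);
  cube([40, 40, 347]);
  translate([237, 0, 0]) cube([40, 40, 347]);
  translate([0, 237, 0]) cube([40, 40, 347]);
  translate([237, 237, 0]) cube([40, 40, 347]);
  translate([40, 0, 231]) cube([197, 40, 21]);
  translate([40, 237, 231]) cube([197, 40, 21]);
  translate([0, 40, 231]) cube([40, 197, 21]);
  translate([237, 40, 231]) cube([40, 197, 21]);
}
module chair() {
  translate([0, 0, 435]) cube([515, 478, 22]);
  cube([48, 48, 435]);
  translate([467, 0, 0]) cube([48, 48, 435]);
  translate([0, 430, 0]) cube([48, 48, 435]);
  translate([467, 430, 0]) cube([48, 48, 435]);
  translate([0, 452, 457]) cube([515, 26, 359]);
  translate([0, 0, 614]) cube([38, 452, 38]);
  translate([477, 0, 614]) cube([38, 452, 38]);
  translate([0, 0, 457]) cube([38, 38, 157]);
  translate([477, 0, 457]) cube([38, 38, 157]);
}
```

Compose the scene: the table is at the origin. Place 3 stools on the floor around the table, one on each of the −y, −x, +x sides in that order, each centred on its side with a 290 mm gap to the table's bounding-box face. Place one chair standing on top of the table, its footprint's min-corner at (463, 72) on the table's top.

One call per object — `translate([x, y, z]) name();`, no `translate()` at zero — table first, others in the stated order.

table();
translate([610, -567, 0]) stool();
translate([-567, 187, 0]) stool();
translate([1787, 187, 0]) stool();
translate([463, 72, 701]) chair();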